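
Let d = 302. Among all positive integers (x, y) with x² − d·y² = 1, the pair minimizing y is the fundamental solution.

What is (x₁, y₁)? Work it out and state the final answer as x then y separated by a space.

√302 → a₀=17, period (2,1,1,1,4,…,1,2,34); ℓ=16 even so k=15
a_0=17:  p_0=17·1+0=17,  q_0=17·0+1=1
…
a_6=2:  p_6=2·643+139=1425,  q_6=2·37+8=82
…
a_8=16:  p_8=16·2068+1425=34513,  q_8=16·119+82=1986
…
a_12=1:  p_12=1·467281+107675=574956,  q_12=1·26889+6196=33085
…
a_14=1:  p_14=1·1042237+574956=1617193,  q_14=1·59974+33085=93059
a_15=2:  p_15=2·1617193+1042237=4276623,  q_15=2·93059+59974=246092
(x₁, y₁) = (4276623, 246092);  4276623² − 302·246092² = 1 ✓

4276623 246092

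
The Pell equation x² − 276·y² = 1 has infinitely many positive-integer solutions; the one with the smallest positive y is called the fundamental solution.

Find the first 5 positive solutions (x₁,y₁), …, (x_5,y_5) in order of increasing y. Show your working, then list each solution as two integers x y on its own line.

d=276: √d = [16; 1,1,1,1,2,2,2,1,1,1,1,32] (ℓ=12, even), read p_11/q_11
step 0: (16, 1)  from 16·(1,0) + (0,1)
step 1: (17, 1)  from 1·(16,1) + (1,0)
…
step 3: (50, 3)  from 1·(33,2) + (17,1)
step 4: (83, 5)  from 1·(50,3) + (33,2)
…
step 6: (515, 31)  from 2·(216,13) + (83,5)
step 7: (1246, 75)  from 2·(515,31) + (216,13)
…
step 9: (3007, 181)  from 1·(1761,106) + (1246,75)
step 10: (4768, 287)  from 1·(3007,181) + (1761,106)
step 11: (7775, 468)  from 1·(4768,287) + (3007,181)
fundamental: x₁=7775, y₁=468  (since 60450625 − 276·219024 = 1)
(7775+468√276)^2 = 120901249 + 7277400√276
(7775+468√276)^3 = 1880014414175 + 113163569532√276
(7775+468√276)^4 = 29234224019520001 + 1759693498945200√276
(7775+468√276)^5 = 454592181623521601375 + 27363233795434290468√276

7775 468
120901249 7277400
1880014414175 113163569532
29234224019520001 1759693498945200
454592181623521601375 27363233795434290468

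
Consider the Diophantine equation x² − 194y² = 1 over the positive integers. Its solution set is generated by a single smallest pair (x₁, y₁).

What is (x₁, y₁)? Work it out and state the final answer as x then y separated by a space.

195 14

[13; 1,12,1,26] for √194; ℓ=4 ⇒ convergent index 3
k=0  a_k=13  p_k/q_k = 13/1
…
k=2  a_k=12  p_k/q_k = 181/13
k=3  a_k=1  p_k/q_k = 195/14
fundamental: x₁=195, y₁=14  (since 38025 − 194·196 = 1)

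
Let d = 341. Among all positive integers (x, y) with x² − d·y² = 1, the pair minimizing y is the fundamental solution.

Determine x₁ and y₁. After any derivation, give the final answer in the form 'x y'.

10626551 575460

[18; 2,6,1,8,2,…,6,2,36] for √341; ℓ=14 ⇒ convergent index 13
k=0  a_k=18  p_k/q_k = 18/1
k=1  a_k=2  p_k/q_k = 37/2
…
k=3  a_k=1  p_k/q_k = 277/15
k=4  a_k=8  p_k/q_k = 2456/133
k=5  a_k=2  p_k/q_k = 5189/281
k=6  a_k=1  p_k/q_k = 7645/414
k=7  a_k=2  p_k/q_k = 20479/1109
…
k=9  a_k=2  p_k/q_k = 76727/4155
k=10  a_k=8  p_k/q_k = 641940/34763
k=11  a_k=1  p_k/q_k = 718667/38918
k=12  a_k=6  p_k/q_k = 4953942/268271
k=13  a_k=2  p_k/q_k = 10626551/575460
fundamental: x₁=10626551, y₁=575460  (since 112923586155601 − 341·331154211600 = 1)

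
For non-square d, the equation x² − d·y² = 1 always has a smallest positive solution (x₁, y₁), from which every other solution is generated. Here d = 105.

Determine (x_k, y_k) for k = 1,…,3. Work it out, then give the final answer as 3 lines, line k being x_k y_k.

d=105: √d = [10; 4,20] (ℓ=2, even), read p_1/q_1
a_0=10:  p_0=10·1+0=10,  q_0=10·0+1=1
a_1=4:  p_1=4·10+1=41,  q_1=4·1+0=4
→ (41, 4).  Check: 41²=1681, 105·4²=1680, difference 1.
(x_2, y_2) = (41·41 + 105·4·4, 41·4 + 4·41) = (3361, 328)
(x_3, y_3) = (41·3361 + 105·4·328, 41·328 + 4·3361) = (275561, 26892)

41 4
3361 328
275561 26892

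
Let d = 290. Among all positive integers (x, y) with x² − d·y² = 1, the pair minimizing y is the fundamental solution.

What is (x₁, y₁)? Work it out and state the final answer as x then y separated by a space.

√290 → a₀=17, period (34); ℓ=1 odd so k=1
k=0  a_k=17  p_k/q_k = 17/1
k=1  a_k=34  p_k/q_k = 579/34
fundamental: x₁=579, y₁=34  (since 335241 − 290·1156 = 1)

579 34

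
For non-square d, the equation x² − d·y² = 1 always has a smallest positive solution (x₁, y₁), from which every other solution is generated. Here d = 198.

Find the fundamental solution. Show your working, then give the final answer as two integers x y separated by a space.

197 14

√198 → a₀=14, period (14,28); ℓ=2 even so k=1
i=0: a=14 ⇒ p=14, q=1
i=1: a=14 ⇒ p=197, q=14
fundamental: x₁=197, y₁=14  (since 38809 − 198·196 = 1)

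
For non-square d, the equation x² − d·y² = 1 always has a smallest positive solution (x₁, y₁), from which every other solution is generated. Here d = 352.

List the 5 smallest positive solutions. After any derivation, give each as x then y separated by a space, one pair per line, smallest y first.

√352 → a₀=18, period (1,3,5,9,5,3,1,36); ℓ=8 even so k=7
a_0=18:  p_0=18·1+0=18,  q_0=18·0+1=1
…
a_2=3:  p_2=3·19+18=75,  q_2=3·1+1=4
…
a_4=9:  p_4=9·394+75=3621,  q_4=9·21+4=193
a_5=5:  p_5=5·3621+394=18499,  q_5=5·193+21=986
a_6=3:  p_6=3·18499+3621=59118,  q_6=3·986+193=3151
a_7=1:  p_7=1·59118+18499=77617,  q_7=1·3151+986=4137
fundamental: x₁=77617, y₁=4137  (since 6024398689 − 352·17114769 = 1)
k=2:  x_2 = 77617·77617+352·4137·4137 = 12048797377,  y_2 = 77617·4137+4137·77617 = 642203058
k=3:  x_3 = 77617·12048797377+352·4137·642203058 = 1870383011943601,  y_3 = 77617·642203058+4137·12048797377 = 99691749501435
k=4:  x_4 = 77617·1870383011943601+352·4137·99691749501435 = 290347036464004160257,  y_4 = 77617·99691749501435+4137·1870383011943601 = 15475549041463557732
k=5:  x_5 = 77617·290347036464004160257+352·4137·15475549041463557732 = 45071731856582838801391537,  y_5 = 77617·15475549041463557732+4137·290347036464004160257 = 2402331379802862171467853

77617 4137
12048797377 642203058
1870383011943601 99691749501435
290347036464004160257 15475549041463557732
45071731856582838801391537 2402331379802862171467853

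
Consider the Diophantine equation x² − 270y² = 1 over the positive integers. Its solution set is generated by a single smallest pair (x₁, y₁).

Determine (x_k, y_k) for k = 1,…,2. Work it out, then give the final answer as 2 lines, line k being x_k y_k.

5291 322
55989361 3407404

d=270: √d = [16; 2,3,6,3,2,32] (ℓ=6, even), read p_5/q_5
i=0: a=16 ⇒ p=16, q=1
…
i=4: a=3 ⇒ p=2284, q=139
i=5: a=2 ⇒ p=5291, q=322
fundamental: x₁=5291, y₁=322  (since 27994681 − 270·103684 = 1)
k=2:  x_2 = 5291·5291+270·322·322 = 55989361,  y_2 = 5291·322+322·5291 = 3407404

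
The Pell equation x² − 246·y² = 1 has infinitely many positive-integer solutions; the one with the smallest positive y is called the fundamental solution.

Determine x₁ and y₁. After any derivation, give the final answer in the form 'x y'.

√246 = [15; 1,2,5,1,14,1,5,2,1,30, …], period ℓ=10 (even) → k=9
a_0=15:  p_0=15·1+0=15,  q_0=15·0+1=1
…
a_2=2:  p_2=2·16+15=47,  q_2=2·1+1=3
a_3=5:  p_3=5·47+16=251,  q_3=5·3+1=16
…
a_5=14:  p_5=14·298+251=4423,  q_5=14·19+16=282
a_6=1:  p_6=1·4423+298=4721,  q_6=1·282+19=301
…
a_8=2:  p_8=2·28028+4721=60777,  q_8=2·1787+301=3875
a_9=1:  p_9=1·60777+28028=88805,  q_9=1·3875+1787=5662
(x₁, y₁) = (88805, 5662);  88805² − 246·5662² = 1 ✓

88805 5662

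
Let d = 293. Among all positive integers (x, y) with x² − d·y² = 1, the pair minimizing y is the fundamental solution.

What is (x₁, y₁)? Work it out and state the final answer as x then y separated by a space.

√293 = [17; 8,1,1,8,34, …], period ℓ=5 (odd) → k=9
i=0: a=17 ⇒ p=17, q=1
…
i=7: a=1 ⇒ p=764593, q=44668
i=8: a=1 ⇒ p=1444507, q=84389
i=9: a=8 ⇒ p=12320649, q=719780
(x₁, y₁) = (12320649, 719780);  12320649² − 293·719780² = 1 ✓

12320649 719780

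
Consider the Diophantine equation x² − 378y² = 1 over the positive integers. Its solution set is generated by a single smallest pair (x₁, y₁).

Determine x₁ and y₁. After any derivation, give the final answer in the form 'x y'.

8749 450

√378 = [19; 2,3,1,4,1,3,2,38, …], period ℓ=8 (even) → k=7
k=0  a_k=19  p_k/q_k = 19/1
k=1  a_k=2  p_k/q_k = 39/2
…
k=6  a_k=3  p_k/q_k = 3869/199
k=7  a_k=2  p_k/q_k = 8749/450
(x₁, y₁) = (8749, 450);  8749² − 378·450² = 1 ✓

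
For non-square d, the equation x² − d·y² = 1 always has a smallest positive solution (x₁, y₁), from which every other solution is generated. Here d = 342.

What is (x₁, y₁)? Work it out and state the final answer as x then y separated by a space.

37 2

√342 = [18; 2,36, …], period ℓ=2 (even) → k=1
step 0: (18, 1)  from 18·(1,0) + (0,1)
step 1: (37, 2)  from 2·(18,1) + (1,0)
fundamental: x₁=37, y₁=2  (since 1369 − 342·4 = 1)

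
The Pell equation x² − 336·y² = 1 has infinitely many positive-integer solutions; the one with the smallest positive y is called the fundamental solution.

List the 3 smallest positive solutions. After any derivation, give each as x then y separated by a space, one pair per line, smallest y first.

√336 = [18; 3,36, …], period ℓ=2 (even) → k=1
i=0: a=18 ⇒ p=18, q=1
i=1: a=3 ⇒ p=55, q=3
→ (55, 3).  Check: 55²=3025, 336·3²=3024, difference 1.
(55+3√336)^2 = 6049 + 330√336
(55+3√336)^3 = 665335 + 36297√336

55 3
6049 330
665335 36297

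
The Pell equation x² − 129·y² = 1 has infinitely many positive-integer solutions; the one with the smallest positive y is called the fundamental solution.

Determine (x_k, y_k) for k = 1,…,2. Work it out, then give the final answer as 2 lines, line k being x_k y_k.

d=129: √d = [11; 2,1,3,1,6,1,3,1,2,22] (ℓ=10, even), read p_9/q_9
step 0: (11, 1)  from 11·(1,0) + (0,1)
step 1: (23, 2)  from 2·(11,1) + (1,0)
step 2: (34, 3)  from 1·(23,2) + (11,1)
…
step 4: (159, 14)  from 1·(125,11) + (34,3)
…
step 6: (1238, 109)  from 1·(1079,95) + (159,14)
…
step 8: (6031, 531)  from 1·(4793,422) + (1238,109)
step 9: (16855, 1484)  from 2·(6031,531) + (4793,422)
→ (16855, 1484).  Check: 16855²=284091025, 129·1484²=284091024, difference 1.
k=2:  x_2 = 16855·16855+129·1484·1484 = 568182049,  y_2 = 16855·1484+1484·16855 = 50025640

16855 1484
568182049 50025640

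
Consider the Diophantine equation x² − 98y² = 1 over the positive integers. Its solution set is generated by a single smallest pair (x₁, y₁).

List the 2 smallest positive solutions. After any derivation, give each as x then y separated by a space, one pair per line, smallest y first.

√98 → a₀=9, period (1,8,1,18); ℓ=4 even so k=3
i=0: a=9 ⇒ p=9, q=1
i=1: a=1 ⇒ p=10, q=1
i=2: a=8 ⇒ p=89, q=9
i=3: a=1 ⇒ p=99, q=10
fundamental: x₁=99, y₁=10  (since 9801 − 98·100 = 1)
n=2: (99,10)∘(99,10) = (99·99+98·10·10, 99·10+10·99) = (19601,1980)

99 10
19601 1980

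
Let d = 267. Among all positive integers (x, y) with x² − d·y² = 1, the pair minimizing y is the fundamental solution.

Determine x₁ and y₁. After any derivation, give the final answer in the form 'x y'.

d=267: √d = [16; 2,1,15,1,2,32] (ℓ=6, even), read p_5/q_5
k=0  a_k=16  p_k/q_k = 16/1
…
k=4  a_k=1  p_k/q_k = 817/50
k=5  a_k=2  p_k/q_k = 2402/147
fundamental: x₁=2402, y₁=147  (since 5769604 − 267·21609 = 1)

2402 147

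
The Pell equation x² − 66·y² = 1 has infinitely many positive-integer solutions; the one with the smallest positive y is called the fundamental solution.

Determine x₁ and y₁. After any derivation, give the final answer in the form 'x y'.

√66 = [8; 8,16, …], period ℓ=2 (even) → k=1
step 0: (8, 1)  from 8·(1,0) + (0,1)
step 1: (65, 8)  from 8·(8,1) + (1,0)
fundamental: x₁=65, y₁=8  (since 4225 − 66·64 = 1)

65 8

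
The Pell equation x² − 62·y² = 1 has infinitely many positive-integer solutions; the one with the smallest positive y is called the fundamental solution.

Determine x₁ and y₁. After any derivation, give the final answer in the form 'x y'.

63 8

[7; 1,6,1,14] for √62; ℓ=4 ⇒ convergent index 3
step 0: (7, 1)  from 7·(1,0) + (0,1)
step 1: (8, 1)  from 1·(7,1) + (1,0)
step 2: (55, 7)  from 6·(8,1) + (7,1)
step 3: (63, 8)  from 1·(55,7) + (8,1)
(x₁, y₁) = (63, 8);  63² − 62·8² = 1 ✓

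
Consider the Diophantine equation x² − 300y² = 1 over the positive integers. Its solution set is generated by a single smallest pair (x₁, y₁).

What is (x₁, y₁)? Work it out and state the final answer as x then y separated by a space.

1351 78

d=300: √d = [17; 3,8,3,34] (ℓ=4, even), read p_3/q_3
i=0: a=17 ⇒ p=17, q=1
i=1: a=3 ⇒ p=52, q=3
i=2: a=8 ⇒ p=433, q=25
i=3: a=3 ⇒ p=1351, q=78
→ (1351, 78).  Check: 1351²=1825201, 300·78²=1825200, difference 1.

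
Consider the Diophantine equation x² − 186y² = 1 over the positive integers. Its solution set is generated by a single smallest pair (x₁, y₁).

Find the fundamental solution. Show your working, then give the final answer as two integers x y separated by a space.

7501 550

√186 → a₀=13, period (1,1,1,3,4,3,1,1,1,26); ℓ=10 even so k=9
a_0=13:  p_0=13·1+0=13,  q_0=13·0+1=1
a_1=1:  p_1=1·13+1=14,  q_1=1·1+0=1
…
a_3=1:  p_3=1·27+14=41,  q_3=1·2+1=3
a_4=3:  p_4=3·41+27=150,  q_4=3·3+2=11
…
a_6=3:  p_6=3·641+150=2073,  q_6=3·47+11=152
a_7=1:  p_7=1·2073+641=2714,  q_7=1·152+47=199
a_8=1:  p_8=1·2714+2073=4787,  q_8=1·199+152=351
a_9=1:  p_9=1·4787+2714=7501,  q_9=1·351+199=550
→ (7501, 550).  Check: 7501²=56265001, 186·550²=56265000, difference 1.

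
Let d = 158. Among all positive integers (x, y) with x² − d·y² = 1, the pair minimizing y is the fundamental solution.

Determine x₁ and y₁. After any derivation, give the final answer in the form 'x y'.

√158 → a₀=12, period (1,1,3,12,3,1,1,24); ℓ=8 even so k=7
i=0: a=12 ⇒ p=12, q=1
…
i=3: a=3 ⇒ p=88, q=7
…
i=5: a=3 ⇒ p=3331, q=265
i=6: a=1 ⇒ p=4412, q=351
i=7: a=1 ⇒ p=7743, q=616
fundamental: x₁=7743, y₁=616  (since 59954049 − 158·379456 = 1)

7743 616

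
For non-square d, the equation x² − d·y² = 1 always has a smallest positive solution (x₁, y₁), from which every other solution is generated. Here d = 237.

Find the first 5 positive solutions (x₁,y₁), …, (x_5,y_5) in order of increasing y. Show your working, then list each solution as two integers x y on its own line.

√237 → a₀=15, period (2,1,1,7,10,7,1,1,2,30); ℓ=10 even so k=9
i=0: a=15 ⇒ p=15, q=1
…
i=3: a=1 ⇒ p=77, q=5
i=4: a=7 ⇒ p=585, q=38
i=5: a=10 ⇒ p=5927, q=385
i=6: a=7 ⇒ p=42074, q=2733
…
i=8: a=1 ⇒ p=90075, q=5851
i=9: a=2 ⇒ p=228151, q=14820
→ (228151, 14820).  Check: 228151²=52052878801, 237·14820²=52052878800, difference 1.
(228151+14820√237)^2 = 104105757601 + 6762395640√237
(228151+14820√237)^3 = 47503665404623351 + 3085694655308460√237
(228151+14820√237)^4 = 21676017531356338550401 + 1408008642599798519280√237
(228151+14820√237)^5 = 9890810151545456327820453751 + 642477159632487569289194100√237

228151 14820
104105757601 6762395640
47503665404623351 3085694655308460
21676017531356338550401 1408008642599798519280
9890810151545456327820453751 642477159632487569289194100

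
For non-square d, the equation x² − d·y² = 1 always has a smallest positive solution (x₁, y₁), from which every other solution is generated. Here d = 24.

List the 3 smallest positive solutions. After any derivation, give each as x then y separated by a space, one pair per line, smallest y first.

5 1
49 10
485 99

√24 → a₀=4, period (1,8); ℓ=2 even so k=1
step 0: (4, 1)  from 4·(1,0) + (0,1)
step 1: (5, 1)  from 1·(4,1) + (1,0)
(x₁, y₁) = (5, 1);  5² − 24·1² = 1 ✓
n=2: (5,1)∘(5,1) = (5·5+24·1·1, 5·1+1·5) = (49,10)
n=3: (49,10)∘(5,1) = (5·49+24·1·10, 5·10+1·49) = (485,99)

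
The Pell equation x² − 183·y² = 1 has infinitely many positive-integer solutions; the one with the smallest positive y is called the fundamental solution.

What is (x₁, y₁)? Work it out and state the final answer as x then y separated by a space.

[13; 1,1,8,1,1,26] for √183; ℓ=6 ⇒ convergent index 5
step 0: (13, 1)  from 13·(1,0) + (0,1)
step 1: (14, 1)  from 1·(13,1) + (1,0)
…
step 3: (230, 17)  from 8·(27,2) + (14,1)
step 4: (257, 19)  from 1·(230,17) + (27,2)
step 5: (487, 36)  from 1·(257,19) + (230,17)
fundamental: x₁=487, y₁=36  (since 237169 − 183·1296 = 1)

487 36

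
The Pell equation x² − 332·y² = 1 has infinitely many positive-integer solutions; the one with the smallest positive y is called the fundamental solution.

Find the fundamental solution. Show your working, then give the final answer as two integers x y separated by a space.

√332 = [18; 4,1,1,8,1,1,4,36, …], period ℓ=8 (even) → k=7
k=0  a_k=18  p_k/q_k = 18/1
…
k=4  a_k=8  p_k/q_k = 1403/77
…
k=6  a_k=1  p_k/q_k = 2970/163
k=7  a_k=4  p_k/q_k = 13447/738
→ (13447, 738).  Check: 13447²=180821809, 332·738²=180821808, difference 1.

13447 738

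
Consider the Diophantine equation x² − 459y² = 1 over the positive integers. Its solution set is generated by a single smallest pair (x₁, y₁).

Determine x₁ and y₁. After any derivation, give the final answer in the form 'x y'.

d=459: √d = [21; 2,2,1,4,21,4,1,2,2,42] (ℓ=10, even), read p_9/q_9
i=0: a=21 ⇒ p=21, q=1
i=1: a=2 ⇒ p=43, q=2
…
i=3: a=1 ⇒ p=150, q=7
…
i=6: a=4 ⇒ p=60695, q=2833
i=7: a=1 ⇒ p=75692, q=3533
i=8: a=2 ⇒ p=212079, q=9899
i=9: a=2 ⇒ p=499850, q=23331
→ (499850, 23331).  Check: 499850²=249850022500, 459·23331²=249850022499, difference 1.

499850 23331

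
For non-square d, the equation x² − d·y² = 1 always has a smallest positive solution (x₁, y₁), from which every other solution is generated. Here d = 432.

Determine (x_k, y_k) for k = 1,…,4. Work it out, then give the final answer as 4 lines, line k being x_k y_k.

[20; 1,3,1,1,1,3,1,40] for √432; ℓ=8 ⇒ convergent index 7
step 0: (20, 1)  from 20·(1,0) + (0,1)
step 1: (21, 1)  from 1·(20,1) + (1,0)
…
step 3: (104, 5)  from 1·(83,4) + (21,1)
step 4: (187, 9)  from 1·(104,5) + (83,4)
step 5: (291, 14)  from 1·(187,9) + (104,5)
step 6: (1060, 51)  from 3·(291,14) + (187,9)
step 7: (1351, 65)  from 1·(1060,51) + (291,14)
fundamental: x₁=1351, y₁=65  (since 1825201 − 432·4225 = 1)
k=2:  x_2 = 1351·1351+432·65·65 = 3650401,  y_2 = 1351·65+65·1351 = 175630
k=3:  x_3 = 1351·3650401+432·65·175630 = 9863382151,  y_3 = 1351·175630+65·3650401 = 474552195
k=4:  x_4 = 1351·9863382151+432·65·474552195 = 26650854921601,  y_4 = 1351·474552195+65·9863382151 = 1282239855260

1351 65
3650401 175630
9863382151 474552195
26650854921601 1282239855260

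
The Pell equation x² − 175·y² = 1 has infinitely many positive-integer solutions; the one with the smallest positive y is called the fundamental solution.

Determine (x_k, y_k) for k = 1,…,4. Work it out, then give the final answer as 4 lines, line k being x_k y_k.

d=175: √d = [13; 4,2,1,2,4,26] (ℓ=6, even), read p_5/q_5
i=0: a=13 ⇒ p=13, q=1
…
i=2: a=2 ⇒ p=119, q=9
i=3: a=1 ⇒ p=172, q=13
i=4: a=2 ⇒ p=463, q=35
i=5: a=4 ⇒ p=2024, q=153
(x₁, y₁) = (2024, 153);  2024² − 175·153² = 1 ✓
(2024+153√175)^2 = 8193151 + 619344√175
(2024+153√175)^3 = 33165873224 + 2507104359√175
(2024+153√175)^4 = 134255446617601 + 10148757825888√175

2024 153
8193151 619344
33165873224 2507104359
134255446617601 10148757825888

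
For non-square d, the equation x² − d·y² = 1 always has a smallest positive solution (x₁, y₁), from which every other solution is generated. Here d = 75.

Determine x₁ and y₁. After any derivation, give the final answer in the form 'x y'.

26 3

√75 → a₀=8, period (1,1,1,16); ℓ=4 even so k=3
a_0=8:  p_0=8·1+0=8,  q_0=8·0+1=1
a_1=1:  p_1=1·8+1=9,  q_1=1·1+0=1
a_2=1:  p_2=1·9+8=17,  q_2=1·1+1=2
a_3=1:  p_3=1·17+9=26,  q_3=1·2+1=3
fundamental: x₁=26, y₁=3  (since 676 − 75·9 = 1)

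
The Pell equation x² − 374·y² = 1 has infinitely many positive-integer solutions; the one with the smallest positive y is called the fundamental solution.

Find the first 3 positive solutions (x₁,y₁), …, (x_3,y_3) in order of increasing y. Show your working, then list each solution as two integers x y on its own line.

[19; 2,1,18,1,2,38] for √374; ℓ=6 ⇒ convergent index 5
a_0=19:  p_0=19·1+0=19,  q_0=19·0+1=1
a_1=2:  p_1=2·19+1=39,  q_1=2·1+0=2
…
a_3=18:  p_3=18·58+39=1083,  q_3=18·3+2=56
a_4=1:  p_4=1·1083+58=1141,  q_4=1·56+3=59
a_5=2:  p_5=2·1141+1083=3365,  q_5=2·59+56=174
→ (3365, 174).  Check: 3365²=11323225, 374·174²=11323224, difference 1.
(x_2, y_2) = (3365·3365 + 374·174·174, 3365·174 + 174·3365) = (22646449, 1171020)
(x_3, y_3) = (3365·22646449 + 374·174·1171020, 3365·1171020 + 174·22646449) = (152410598405, 7880964426)

3365 174
22646449 1171020
152410598405 7880964426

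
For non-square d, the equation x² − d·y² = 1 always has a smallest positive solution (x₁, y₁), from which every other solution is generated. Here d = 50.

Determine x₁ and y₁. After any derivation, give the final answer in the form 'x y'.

99 14

[7; 14] for √50; ℓ=1 ⇒ convergent index 1
a_0=7:  p_0=7·1+0=7,  q_0=7·0+1=1
a_1=14:  p_1=14·7+1=99,  q_1=14·1+0=14
(x₁, y₁) = (99, 14);  99² − 50·14² = 1 ✓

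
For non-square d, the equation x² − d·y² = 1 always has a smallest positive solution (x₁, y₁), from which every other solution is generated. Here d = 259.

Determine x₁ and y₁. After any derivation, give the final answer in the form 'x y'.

847225 52644

[16; 10,1,2,3,4,3,2,1,10,32] for √259; ℓ=10 ⇒ convergent index 9
a_0=16:  p_0=16·1+0=16,  q_0=16·0+1=1
a_1=10:  p_1=10·16+1=161,  q_1=10·1+0=10
a_2=1:  p_2=1·161+16=177,  q_2=1·10+1=11
…
a_4=3:  p_4=3·515+177=1722,  q_4=3·32+11=107
a_5=4:  p_5=4·1722+515=7403,  q_5=4·107+32=460
a_6=3:  p_6=3·7403+1722=23931,  q_6=3·460+107=1487
…
a_8=1:  p_8=1·55265+23931=79196,  q_8=1·3434+1487=4921
a_9=10:  p_9=10·79196+55265=847225,  q_9=10·4921+3434=52644
fundamental: x₁=847225, y₁=52644  (since 717790200625 − 259·2771390736 = 1)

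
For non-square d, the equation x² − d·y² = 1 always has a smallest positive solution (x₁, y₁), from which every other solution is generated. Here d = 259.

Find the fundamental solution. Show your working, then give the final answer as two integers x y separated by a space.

√259 → a₀=16, period (10,1,2,3,4,3,2,1,10,32); ℓ=10 even so k=9
k=0  a_k=16  p_k/q_k = 16/1
…
k=3  a_k=2  p_k/q_k = 515/32
k=4  a_k=3  p_k/q_k = 1722/107
…
k=8  a_k=1  p_k/q_k = 79196/4921
k=9  a_k=10  p_k/q_k = 847225/52644
→ (847225, 52644).  Check: 847225²=717790200625, 259·52644²=717790200624, difference 1.

847225 52644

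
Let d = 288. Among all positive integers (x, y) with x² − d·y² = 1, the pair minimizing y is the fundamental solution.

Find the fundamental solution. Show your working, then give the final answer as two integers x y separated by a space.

17 1

√288 → a₀=16, period (1,32); ℓ=2 even so k=1
a_0=16:  p_0=16·1+0=16,  q_0=16·0+1=1
a_1=1:  p_1=1·16+1=17,  q_1=1·1+0=1
→ (17, 1).  Check: 17²=289, 288·1²=288, difference 1.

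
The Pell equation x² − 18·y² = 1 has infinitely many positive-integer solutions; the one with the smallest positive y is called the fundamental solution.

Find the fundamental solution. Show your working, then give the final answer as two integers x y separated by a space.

17 4

√18 = [4; 4,8, …], period ℓ=2 (even) → k=1
k=0  a_k=4  p_k/q_k = 4/1
k=1  a_k=4  p_k/q_k = 17/4
fundamental: x₁=17, y₁=4  (since 289 − 18·16 = 1)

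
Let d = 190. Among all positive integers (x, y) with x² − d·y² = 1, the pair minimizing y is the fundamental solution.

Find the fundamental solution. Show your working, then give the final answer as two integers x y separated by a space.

52021 3774

[13; 1,3,1,1,1,…,3,1,26] for √190; ℓ=14 ⇒ convergent index 13
step 0: (13, 1)  from 13·(1,0) + (0,1)
…
step 2: (55, 4)  from 3·(14,1) + (13,1)
…
step 5: (193, 14)  from 1·(124,9) + (69,5)
step 6: (510, 37)  from 2·(193,14) + (124,9)
step 7: (1213, 88)  from 2·(510,37) + (193,14)
…
step 9: (4149, 301)  from 1·(2936,213) + (1213,88)
step 10: (7085, 514)  from 1·(4149,301) + (2936,213)
step 11: (11234, 815)  from 1·(7085,514) + (4149,301)
step 12: (40787, 2959)  from 3·(11234,815) + (7085,514)
step 13: (52021, 3774)  from 1·(40787,2959) + (11234,815)
fundamental: x₁=52021, y₁=3774  (since 2706184441 − 190·14243076 = 1)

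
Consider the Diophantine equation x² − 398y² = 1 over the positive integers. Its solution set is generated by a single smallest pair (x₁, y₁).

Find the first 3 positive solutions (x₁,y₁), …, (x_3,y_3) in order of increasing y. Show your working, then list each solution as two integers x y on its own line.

√398 = [19; 1,18,1,38, …], period ℓ=4 (even) → k=3
i=0: a=19 ⇒ p=19, q=1
…
i=2: a=18 ⇒ p=379, q=19
i=3: a=1 ⇒ p=399, q=20
fundamental: x₁=399, y₁=20  (since 159201 − 398·400 = 1)
(x_2, y_2) = (399·399 + 398·20·20, 399·20 + 20·399) = (318401, 15960)
(x_3, y_3) = (399·318401 + 398·20·15960, 399·15960 + 20·318401) = (254083599, 12736060)

399 20
318401 15960
254083599 12736060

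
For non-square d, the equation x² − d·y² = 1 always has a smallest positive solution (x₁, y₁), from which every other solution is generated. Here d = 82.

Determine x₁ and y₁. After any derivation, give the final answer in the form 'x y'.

163 18

√82 → a₀=9, period (18); ℓ=1 odd so k=1
i=0: a=9 ⇒ p=9, q=1
i=1: a=18 ⇒ p=163, q=18
(x₁, y₁) = (163, 18);  163² − 82·18² = 1 ✓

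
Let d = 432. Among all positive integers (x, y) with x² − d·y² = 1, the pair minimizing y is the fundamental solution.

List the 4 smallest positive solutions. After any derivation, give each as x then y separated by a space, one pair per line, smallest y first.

√432 → a₀=20, period (1,3,1,1,1,3,1,40); ℓ=8 even so k=7
k=0  a_k=20  p_k/q_k = 20/1
k=1  a_k=1  p_k/q_k = 21/1
k=2  a_k=3  p_k/q_k = 83/4
…
k=6  a_k=3  p_k/q_k = 1060/51
k=7  a_k=1  p_k/q_k = 1351/65
fundamental: x₁=1351, y₁=65  (since 1825201 − 432·4225 = 1)
(1351+65√432)^2 = 3650401 + 175630√432
(1351+65√432)^3 = 9863382151 + 474552195√432
(1351+65√432)^4 = 26650854921601 + 1282239855260√432

1351 65
3650401 175630
9863382151 474552195
26650854921601 1282239855260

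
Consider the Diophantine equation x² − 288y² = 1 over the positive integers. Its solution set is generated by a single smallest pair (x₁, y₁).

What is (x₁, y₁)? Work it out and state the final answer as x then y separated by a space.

17 1

d=288: √d = [16; 1,32] (ℓ=2, even), read p_1/q_1
a_0=16:  p_0=16·1+0=16,  q_0=16·0+1=1
a_1=1:  p_1=1·16+1=17,  q_1=1·1+0=1
→ (17, 1).  Check: 17²=289, 288·1²=288, difference 1.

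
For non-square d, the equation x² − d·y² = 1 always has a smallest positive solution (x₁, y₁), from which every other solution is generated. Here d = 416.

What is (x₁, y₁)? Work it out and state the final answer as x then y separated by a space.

5201 255

d=416: √d = [20; 2,1,1,9,1,1,2,40] (ℓ=8, even), read p_7/q_7
k=0  a_k=20  p_k/q_k = 20/1
…
k=6  a_k=1  p_k/q_k = 2060/101
k=7  a_k=2  p_k/q_k = 5201/255
fundamental: x₁=5201, y₁=255  (since 27050401 − 416·65025 = 1)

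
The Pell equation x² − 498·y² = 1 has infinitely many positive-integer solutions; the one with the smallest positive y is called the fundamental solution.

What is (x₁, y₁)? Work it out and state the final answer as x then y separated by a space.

√498 → a₀=22, period (3,6,22,6,3,44); ℓ=6 even so k=5
a_0=22:  p_0=22·1+0=22,  q_0=22·0+1=1
…
a_2=6:  p_2=6·67+22=424,  q_2=6·3+1=19
a_3=22:  p_3=22·424+67=9395,  q_3=22·19+3=421
a_4=6:  p_4=6·9395+424=56794,  q_4=6·421+19=2545
a_5=3:  p_5=3·56794+9395=179777,  q_5=3·2545+421=8056
fundamental: x₁=179777, y₁=8056  (since 32319769729 − 498·64899136 = 1)

179777 8056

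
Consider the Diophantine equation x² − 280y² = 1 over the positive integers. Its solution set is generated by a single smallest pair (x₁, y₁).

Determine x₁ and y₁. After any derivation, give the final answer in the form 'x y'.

d=280: √d = [16; 1,2,1,2,1,32] (ℓ=6, even), read p_5/q_5
i=0: a=16 ⇒ p=16, q=1
i=1: a=1 ⇒ p=17, q=1
…
i=3: a=1 ⇒ p=67, q=4
i=4: a=2 ⇒ p=184, q=11
i=5: a=1 ⇒ p=251, q=15
fundamental: x₁=251, y₁=15  (since 63001 − 280·225 = 1)

251 15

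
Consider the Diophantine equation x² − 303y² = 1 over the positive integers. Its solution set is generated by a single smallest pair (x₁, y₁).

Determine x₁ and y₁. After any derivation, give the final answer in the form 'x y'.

d=303: √d = [17; 2,2,5,2,2,34] (ℓ=6, even), read p_5/q_5
i=0: a=17 ⇒ p=17, q=1
i=1: a=2 ⇒ p=35, q=2
…
i=4: a=2 ⇒ p=1027, q=59
i=5: a=2 ⇒ p=2524, q=145
(x₁, y₁) = (2524, 145);  2524² − 303·145² = 1 ✓

2524 145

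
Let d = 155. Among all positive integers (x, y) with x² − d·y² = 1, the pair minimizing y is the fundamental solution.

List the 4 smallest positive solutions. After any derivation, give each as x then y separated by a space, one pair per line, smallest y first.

249 20
124001 9960
61752249 4960060
30752496001 2470099920

√155 = [12; 2,4,2,24, …], period ℓ=4 (even) → k=3
a_0=12:  p_0=12·1+0=12,  q_0=12·0+1=1
…
a_2=4:  p_2=4·25+12=112,  q_2=4·2+1=9
a_3=2:  p_3=2·112+25=249,  q_3=2·9+2=20
→ (249, 20).  Check: 249²=62001, 155·20²=62000, difference 1.
n=2: (249,20)∘(249,20) = (249·249+155·20·20, 249·20+20·249) = (124001,9960)
n=3: (124001,9960)∘(249,20) = (249·124001+155·20·9960, 249·9960+20·124001) = (61752249,4960060)
n=4: (61752249,4960060)∘(249,20) = (249·61752249+155·20·4960060, 249·4960060+20·61752249) = (30752496001,2470099920)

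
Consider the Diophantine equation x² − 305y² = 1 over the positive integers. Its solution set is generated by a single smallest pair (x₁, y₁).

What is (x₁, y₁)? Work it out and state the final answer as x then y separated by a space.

[17; 2,6,2,34] for √305; ℓ=4 ⇒ convergent index 3
step 0: (17, 1)  from 17·(1,0) + (0,1)
step 1: (35, 2)  from 2·(17,1) + (1,0)
step 2: (227, 13)  from 6·(35,2) + (17,1)
step 3: (489, 28)  from 2·(227,13) + (35,2)
→ (489, 28).  Check: 489²=239121, 305·28²=239120, difference 1.

489 28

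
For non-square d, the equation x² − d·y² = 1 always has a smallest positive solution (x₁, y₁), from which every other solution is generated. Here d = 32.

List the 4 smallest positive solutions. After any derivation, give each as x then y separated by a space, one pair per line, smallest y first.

[5; 1,1,1,10] for √32; ℓ=4 ⇒ convergent index 3
k=0  a_k=5  p_k/q_k = 5/1
…
k=2  a_k=1  p_k/q_k = 11/2
k=3  a_k=1  p_k/q_k = 17/3
(x₁, y₁) = (17, 3);  17² − 32·3² = 1 ✓
(x_2, y_2) = (17·17 + 32·3·3, 17·3 + 3·17) = (577, 102)
(x_3, y_3) = (17·577 + 32·3·102, 17·102 + 3·577) = (19601, 3465)
(x_4, y_4) = (17·19601 + 32·3·3465, 17·3465 + 3·19601) = (665857, 117708)

17 3
577 102
19601 3465
665857 117708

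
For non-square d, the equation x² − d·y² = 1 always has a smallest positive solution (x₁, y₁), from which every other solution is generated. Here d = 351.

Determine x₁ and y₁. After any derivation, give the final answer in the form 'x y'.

d=351: √d = [18; 1,2,1,3,2,2,2,3,1,2,1,36] (ℓ=12, even), read p_11/q_11
step 0: (18, 1)  from 18·(1,0) + (0,1)
step 1: (19, 1)  from 1·(18,1) + (1,0)
step 2: (56, 3)  from 2·(19,1) + (18,1)
step 3: (75, 4)  from 1·(56,3) + (19,1)
step 4: (281, 15)  from 3·(75,4) + (56,3)
…
step 6: (1555, 83)  from 2·(637,34) + (281,15)
step 7: (3747, 200)  from 2·(1555,83) + (637,34)
…
step 9: (16543, 883)  from 1·(12796,683) + (3747,200)
step 10: (45882, 2449)  from 2·(16543,883) + (12796,683)
step 11: (62425, 3332)  from 1·(45882,2449) + (16543,883)
fundamental: x₁=62425, y₁=3332  (since 3896880625 − 351·11102224 = 1)

62425 3332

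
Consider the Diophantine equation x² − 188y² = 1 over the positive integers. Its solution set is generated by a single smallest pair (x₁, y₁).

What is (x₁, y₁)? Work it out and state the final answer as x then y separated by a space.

4607 336

√188 = [13; 1,2,2,6,2,2,1,26, …], period ℓ=8 (even) → k=7
a_0=13:  p_0=13·1+0=13,  q_0=13·0+1=1
…
a_2=2:  p_2=2·14+13=41,  q_2=2·1+1=3
a_3=2:  p_3=2·41+14=96,  q_3=2·3+1=7
a_4=6:  p_4=6·96+41=617,  q_4=6·7+3=45
a_5=2:  p_5=2·617+96=1330,  q_5=2·45+7=97
a_6=2:  p_6=2·1330+617=3277,  q_6=2·97+45=239
a_7=1:  p_7=1·3277+1330=4607,  q_7=1·239+97=336
fundamental: x₁=4607, y₁=336  (since 21224449 − 188·112896 = 1)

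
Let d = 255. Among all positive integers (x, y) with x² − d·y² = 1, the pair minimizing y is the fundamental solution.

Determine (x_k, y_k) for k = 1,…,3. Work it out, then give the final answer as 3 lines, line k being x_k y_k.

[15; 1,30] for √255; ℓ=2 ⇒ convergent index 1
a_0=15:  p_0=15·1+0=15,  q_0=15·0+1=1
a_1=1:  p_1=1·15+1=16,  q_1=1·1+0=1
→ (16, 1).  Check: 16²=256, 255·1²=255, difference 1.
k=2:  x_2 = 16·16+255·1·1 = 511,  y_2 = 16·1+1·16 = 32
k=3:  x_3 = 16·511+255·1·32 = 16336,  y_3 = 16·32+1·511 = 1023

16 1
511 32
16336 1023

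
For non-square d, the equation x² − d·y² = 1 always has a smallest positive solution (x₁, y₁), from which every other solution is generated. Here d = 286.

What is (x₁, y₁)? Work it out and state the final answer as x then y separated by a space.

√286 = [16; 1,10,3,3,2,3,3,10,1,32, …], period ℓ=10 (even) → k=9
step 0: (16, 1)  from 16·(1,0) + (0,1)
step 1: (17, 1)  from 1·(16,1) + (1,0)
step 2: (186, 11)  from 10·(17,1) + (16,1)
step 3: (575, 34)  from 3·(186,11) + (17,1)
step 4: (1911, 113)  from 3·(575,34) + (186,11)
step 5: (4397, 260)  from 2·(1911,113) + (575,34)
step 6: (15102, 893)  from 3·(4397,260) + (1911,113)
step 7: (49703, 2939)  from 3·(15102,893) + (4397,260)
step 8: (512132, 30283)  from 10·(49703,2939) + (15102,893)
step 9: (561835, 33222)  from 1·(512132,30283) + (49703,2939)
→ (561835, 33222).  Check: 561835²=315658567225, 286·33222²=315658567224, difference 1.

561835 33222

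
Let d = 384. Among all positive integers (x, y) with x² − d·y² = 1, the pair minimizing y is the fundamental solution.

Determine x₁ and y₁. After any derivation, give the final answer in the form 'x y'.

4801 245

d=384: √d = [19; 1,1,2,9,2,1,1,38] (ℓ=8, even), read p_7/q_7
step 0: (19, 1)  from 19·(1,0) + (0,1)
…
step 3: (98, 5)  from 2·(39,2) + (20,1)
…
step 5: (1940, 99)  from 2·(921,47) + (98,5)
step 6: (2861, 146)  from 1·(1940,99) + (921,47)
step 7: (4801, 245)  from 1·(2861,146) + (1940,99)
(x₁, y₁) = (4801, 245);  4801² − 384·245² = 1 ✓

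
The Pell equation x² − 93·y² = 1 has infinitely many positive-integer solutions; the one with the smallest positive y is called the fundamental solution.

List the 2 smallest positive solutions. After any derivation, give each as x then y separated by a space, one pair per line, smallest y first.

√93 → a₀=9, period (1,1,1,4,6,4,1,1,1,18); ℓ=10 even so k=9
step 0: (9, 1)  from 9·(1,0) + (0,1)
…
step 2: (19, 2)  from 1·(10,1) + (9,1)
step 3: (29, 3)  from 1·(19,2) + (10,1)
…
step 5: (839, 87)  from 6·(135,14) + (29,3)
step 6: (3491, 362)  from 4·(839,87) + (135,14)
step 7: (4330, 449)  from 1·(3491,362) + (839,87)
step 8: (7821, 811)  from 1·(4330,449) + (3491,362)
step 9: (12151, 1260)  from 1·(7821,811) + (4330,449)
(x₁, y₁) = (12151, 1260);  12151² − 93·1260² = 1 ✓
k=2:  x_2 = 12151·12151+93·1260·1260 = 295293601,  y_2 = 12151·1260+1260·12151 = 30620520

12151 1260
295293601 30620520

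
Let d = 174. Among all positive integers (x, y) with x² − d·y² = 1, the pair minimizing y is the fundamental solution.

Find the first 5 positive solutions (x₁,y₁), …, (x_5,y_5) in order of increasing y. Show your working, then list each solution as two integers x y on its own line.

1451 110
4210801 319220
12219743051 926376330
35461690123201 2688343790440
102909812517786251 7801572753480550

d=174: √d = [13; 5,4,5,26] (ℓ=4, even), read p_3/q_3
step 0: (13, 1)  from 13·(1,0) + (0,1)
step 1: (66, 5)  from 5·(13,1) + (1,0)
step 2: (277, 21)  from 4·(66,5) + (13,1)
step 3: (1451, 110)  from 5·(277,21) + (66,5)
→ (1451, 110).  Check: 1451²=2105401, 174·110²=2105400, difference 1.
n=2: (1451,110)∘(1451,110) = (1451·1451+174·110·110, 1451·110+110·1451) = (4210801,319220)
n=3: (4210801,319220)∘(1451,110) = (1451·4210801+174·110·319220, 1451·319220+110·4210801) = (12219743051,926376330)
n=4: (12219743051,926376330)∘(1451,110) = (1451·12219743051+174·110·926376330, 1451·926376330+110·12219743051) = (35461690123201,2688343790440)
n=5: (35461690123201,2688343790440)∘(1451,110) = (1451·35461690123201+174·110·2688343790440, 1451·2688343790440+110·35461690123201) = (102909812517786251,7801572753480550)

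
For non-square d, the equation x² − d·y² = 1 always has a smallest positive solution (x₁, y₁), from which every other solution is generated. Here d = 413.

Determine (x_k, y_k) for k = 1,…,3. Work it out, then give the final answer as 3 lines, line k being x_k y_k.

d=413: √d = [20; 3,9,1,4,1,9,3,40] (ℓ=8, even), read p_7/q_7
step 0: (20, 1)  from 20·(1,0) + (0,1)
…
step 2: (569, 28)  from 9·(61,3) + (20,1)
…
step 6: (36560, 1799)  from 9·(3719,183) + (3089,152)
step 7: (113399, 5580)  from 3·(36560,1799) + (3719,183)
fundamental: x₁=113399, y₁=5580  (since 12859333201 − 413·31136400 = 1)
k=2:  x_2 = 113399·113399+413·5580·5580 = 25718666401,  y_2 = 113399·5580+5580·113399 = 1265532840
k=3:  x_3 = 113399·25718666401+413·5580·1265532840 = 5832942102300599,  y_3 = 113399·1265532840+5580·25718666401 = 287020317040740

113399 5580
25718666401 1265532840
5832942102300599 287020317040740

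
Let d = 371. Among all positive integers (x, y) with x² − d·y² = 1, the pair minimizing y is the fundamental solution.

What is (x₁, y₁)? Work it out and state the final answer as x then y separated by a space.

1695 88

d=371: √d = [19; 3,1,4,1,3,38] (ℓ=6, even), read p_5/q_5
k=0  a_k=19  p_k/q_k = 19/1
…
k=4  a_k=1  p_k/q_k = 443/23
k=5  a_k=3  p_k/q_k = 1695/88
fundamental: x₁=1695, y₁=88  (since 2873025 − 371·7744 = 1)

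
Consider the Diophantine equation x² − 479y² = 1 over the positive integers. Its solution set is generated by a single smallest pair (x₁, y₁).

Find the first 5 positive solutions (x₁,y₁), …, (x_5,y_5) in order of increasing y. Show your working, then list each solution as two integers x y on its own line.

d=479: √d = [21; 1,7,1,3,2,21,2,3,1,7,1,42] (ℓ=12, even), read p_11/q_11
step 0: (21, 1)  from 21·(1,0) + (0,1)
step 1: (22, 1)  from 1·(21,1) + (1,0)
step 2: (175, 8)  from 7·(22,1) + (21,1)
…
step 4: (766, 35)  from 3·(197,9) + (175,8)
step 5: (1729, 79)  from 2·(766,35) + (197,9)
step 6: (37075, 1694)  from 21·(1729,79) + (766,35)
…
step 10: (2648849, 121029)  from 7·(340591,15562) + (264712,12095)
step 11: (2989440, 136591)  from 1·(2648849,121029) + (340591,15562)
→ (2989440, 136591).  Check: 2989440²=8936751513600, 479·136591²=8936751513599, difference 1.
n=2: (2989440,136591)∘(2989440,136591) = (2989440·2989440+479·136591·136591, 2989440·136591+136591·2989440) = (17873503027199,816661198080)
n=3: (17873503027199,816661198080)∘(2989440,136591) = (2989440·17873503027199+479·136591·816661198080, 2989440·816661198080+136591·17873503027199) = (106863529779256567680,4882719303976413809)
n=4: (106863529779256567680,4882719303976413809)∘(2989440,136591) = (2989440·106863529779256567680+479·136591·4882719303976413809, 2989440·4882719303976413809+136591·106863529779256567680) = (638924220926583633867571201,29193192792157684333155840)
n=5: (638924220926583633867571201,29193192792157684333155840)∘(2989440,136591) = (2989440·638924220926583633867571201+479·136591·29193192792157684333155840, 2989440·29193192792157684333155840+136591·638924220926583633867571201) = (3820051246013425493328364845667200,174542596521170852986514812245391)

2989440 136591
17873503027199 816661198080
106863529779256567680 4882719303976413809
638924220926583633867571201 29193192792157684333155840
3820051246013425493328364845667200 174542596521170852986514812245391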